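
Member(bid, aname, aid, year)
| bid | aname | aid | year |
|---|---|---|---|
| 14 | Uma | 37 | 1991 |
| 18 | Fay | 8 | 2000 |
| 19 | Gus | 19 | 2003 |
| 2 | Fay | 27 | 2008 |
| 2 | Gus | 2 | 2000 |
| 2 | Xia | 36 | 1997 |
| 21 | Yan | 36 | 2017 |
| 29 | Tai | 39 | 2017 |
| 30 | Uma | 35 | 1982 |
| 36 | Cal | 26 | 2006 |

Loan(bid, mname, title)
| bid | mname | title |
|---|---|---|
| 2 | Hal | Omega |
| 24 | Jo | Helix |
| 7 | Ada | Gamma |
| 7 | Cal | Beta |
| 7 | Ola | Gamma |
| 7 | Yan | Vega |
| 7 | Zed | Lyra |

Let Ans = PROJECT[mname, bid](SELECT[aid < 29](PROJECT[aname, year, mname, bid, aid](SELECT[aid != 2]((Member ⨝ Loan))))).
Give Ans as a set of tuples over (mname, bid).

Member ⋈ Loan (natural join on bid): {(2, Fay, 27, 2008, Hal, Omega), (2, Gus, 2, 2000, Hal, Omega), (2, Xia, 36, 1997, Hal, Omega)}
Apply σ_{aid != 2}; surviving tuples: {(2, Fay, 27, 2008, Hal, Omega), (2, Xia, 36, 1997, Hal, Omega)}
Projecting to aname, year, mname, bid, aid: {(Fay, 2008, Hal, 2, 27), (Xia, 1997, Hal, 2, 36)}
Apply σ_{aid < 29}; surviving tuples: {(Fay, 2008, Hal, 2, 27)}
Projecting to mname, bid: {(Hal, 2)}

{(Hal, 2)}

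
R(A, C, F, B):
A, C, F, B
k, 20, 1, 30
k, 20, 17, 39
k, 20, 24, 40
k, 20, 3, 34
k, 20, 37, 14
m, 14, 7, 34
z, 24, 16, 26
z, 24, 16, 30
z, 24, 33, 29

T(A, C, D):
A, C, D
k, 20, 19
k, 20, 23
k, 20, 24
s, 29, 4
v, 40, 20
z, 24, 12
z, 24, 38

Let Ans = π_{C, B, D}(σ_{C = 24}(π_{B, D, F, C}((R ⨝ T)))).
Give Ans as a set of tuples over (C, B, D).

Joining R and T on A, C yields {(k, 20, 1, 30, 19), (k, 20, 1, 30, 23), (k, 20, 1, 30, 24), (k, 20, 17, 39, 19), (k, 20, 17, 39, 23), (k, 20, 17, 39, 24), (k, 20, 24, 40, 19), (k, 20, 24, 40, 23), (k, 20, 24, 40, 24), (k, 20, 3, 34, 19), (k, 20, 3, 34, 23), (k, 20, 3, 34, 24), (k, 20, 37, 14, 19), (k, 20, 37, 14, 23), (k, 20, 37, 14, 24), (z, 24, 16, 26, 12), (z, 24, 16, 26, 38), (z, 24, 16, 30, 12), (z, 24, 16, 30, 38), (z, 24, 33, 29, 12), (z, 24, 33, 29, 38)}.
π[B, D, F, C]: project onto (B, D, F, C) → {(14, 19, 37, 20), (14, 23, 37, 20), (14, 24, 37, 20), (26, 12, 16, 24), (26, 38, 16, 24), (29, 12, 33, 24), (29, 38, 33, 24), (30, 12, 16, 24), (30, 19, 1, 20), (30, 23, 1, 20), (30, 24, 1, 20), (30, 38, 16, 24), (34, 19, 3, 20), (34, 23, 3, 20), (34, 24, 3, 20), (39, 19, 17, 20), (39, 23, 17, 20), (39, 24, 17, 20), (40, 19, 24, 20), (40, 23, 24, 20), (40, 24, 24, 20)}
σ[C = 24]: keep tuples satisfying C = 24 → {(26, 12, 16, 24), (26, 38, 16, 24), (29, 12, 33, 24), (29, 38, 33, 24), (30, 12, 16, 24), (30, 38, 16, 24)}
π[C, B, D]: project onto (C, B, D) → {(24, 26, 12), (24, 26, 38), (24, 29, 12), (24, 29, 38), (24, 30, 12), (24, 30, 38)}

{(24, 26, 12), (24, 26, 38), (24, 29, 12), (24, 29, 38), (24, 30, 12), (24, 30, 38)}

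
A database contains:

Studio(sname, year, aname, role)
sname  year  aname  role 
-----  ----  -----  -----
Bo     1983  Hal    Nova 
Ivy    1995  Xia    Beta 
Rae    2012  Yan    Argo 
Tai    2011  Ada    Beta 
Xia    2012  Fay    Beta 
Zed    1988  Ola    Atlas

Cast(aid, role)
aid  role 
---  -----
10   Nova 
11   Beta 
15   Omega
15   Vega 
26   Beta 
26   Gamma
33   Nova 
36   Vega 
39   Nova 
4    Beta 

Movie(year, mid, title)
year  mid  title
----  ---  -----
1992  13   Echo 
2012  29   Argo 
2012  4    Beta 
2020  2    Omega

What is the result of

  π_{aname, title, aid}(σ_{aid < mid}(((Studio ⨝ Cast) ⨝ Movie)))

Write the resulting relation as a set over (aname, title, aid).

Joining Studio and Cast on role yields {(Bo, 1983, Hal, Nova, 10), (Bo, 1983, Hal, Nova, 33), (Bo, 1983, Hal, Nova, 39), (Ivy, 1995, Xia, Beta, 11), (Ivy, 1995, Xia, Beta, 26), (Ivy, 1995, Xia, Beta, 4), (Tai, 2011, Ada, Beta, 11), (Tai, 2011, Ada, Beta, 26), (Tai, 2011, Ada, Beta, 4), (Xia, 2012, Fay, Beta, 11), (Xia, 2012, Fay, Beta, 26), (Xia, 2012, Fay, Beta, 4)}.
Joining (Studio ⨝ Cast) and Movie on year yields {(Xia, 2012, Fay, Beta, 11, 29, Argo), (Xia, 2012, Fay, Beta, 11, 4, Beta), (Xia, 2012, Fay, Beta, 26, 29, Argo), (Xia, 2012, Fay, Beta, 26, 4, Beta), (Xia, 2012, Fay, Beta, 4, 29, Argo), (Xia, 2012, Fay, Beta, 4, 4, Beta)}.
σ[aid < mid]: keep tuples satisfying aid < mid → {(Xia, 2012, Fay, Beta, 11, 29, Argo), (Xia, 2012, Fay, Beta, 26, 29, Argo), (Xia, 2012, Fay, Beta, 4, 29, Argo)}
π[aname, title, aid]: project onto (aname, title, aid) → {(Fay, Argo, 11), (Fay, Argo, 26), (Fay, Argo, 4)}

{(Fay, Argo, 11), (Fay, Argo, 26), (Fay, Argo, 4)}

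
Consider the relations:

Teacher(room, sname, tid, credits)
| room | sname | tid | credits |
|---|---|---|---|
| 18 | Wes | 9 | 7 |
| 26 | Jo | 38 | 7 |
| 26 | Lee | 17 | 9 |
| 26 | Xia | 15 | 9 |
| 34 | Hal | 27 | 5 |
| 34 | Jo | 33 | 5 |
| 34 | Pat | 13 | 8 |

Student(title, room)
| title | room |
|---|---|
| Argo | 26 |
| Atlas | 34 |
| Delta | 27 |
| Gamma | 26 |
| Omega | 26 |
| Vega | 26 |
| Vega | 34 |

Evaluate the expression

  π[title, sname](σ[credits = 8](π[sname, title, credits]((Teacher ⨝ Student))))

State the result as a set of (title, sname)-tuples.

Natural join on room: {(26, Jo, 38, 7, Argo), (26, Jo, 38, 7, Gamma), (26, Jo, 38, 7, Omega), (26, Jo, 38, 7, Vega), (26, Lee, 17, 9, Argo), (26, Lee, 17, 9, Gamma), (26, Lee, 17, 9, Omega), (26, Lee, 17, 9, Vega), (26, Xia, 15, 9, Argo), (26, Xia, 15, 9, Gamma), (26, Xia, 15, 9, Omega), (26, Xia, 15, 9, Vega), (34, Hal, 27, 5, Atlas), (34, Hal, 27, 5, Vega), (34, Jo, 33, 5, Atlas), (34, Jo, 33, 5, Vega), (34, Pat, 13, 8, Atlas), (34, Pat, 13, 8, Vega)}
Projecting to sname, title, credits: {(Hal, Atlas, 5), (Hal, Vega, 5), (Jo, Argo, 7), (Jo, Atlas, 5), (Jo, Gamma, 7), (Jo, Omega, 7), (Jo, Vega, 5), (Jo, Vega, 7), (Lee, Argo, 9), (Lee, Gamma, 9), (Lee, Omega, 9), (Lee, Vega, 9), (Pat, Atlas, 8), (Pat, Vega, 8), (Xia, Argo, 9), (Xia, Gamma, 9), (Xia, Omega, 9), (Xia, Vega, 9)}
Apply σ_{credits = 8}; surviving tuples: {(Pat, Atlas, 8), (Pat, Vega, 8)}
Projecting to title, sname: {(Atlas, Pat), (Vega, Pat)}

{(Atlas, Pat), (Vega, Pat)}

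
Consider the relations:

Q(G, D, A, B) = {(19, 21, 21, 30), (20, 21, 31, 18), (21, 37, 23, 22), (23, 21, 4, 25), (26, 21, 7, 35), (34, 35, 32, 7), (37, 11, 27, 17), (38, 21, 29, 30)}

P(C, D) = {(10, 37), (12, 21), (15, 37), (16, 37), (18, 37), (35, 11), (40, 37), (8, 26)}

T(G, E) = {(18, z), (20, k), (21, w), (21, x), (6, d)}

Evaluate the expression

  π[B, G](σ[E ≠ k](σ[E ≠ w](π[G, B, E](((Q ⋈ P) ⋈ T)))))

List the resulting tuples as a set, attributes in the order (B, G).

{(22, 21)}

Q ⋈ P (natural join on D): {(19, 21, 21, 30, 12), (20, 21, 31, 18, 12), (21, 37, 23, 22, 10), (21, 37, 23, 22, 15), (21, 37, 23, 22, 16), (21, 37, 23, 22, 18), (21, 37, 23, 22, 40), (23, 21, 4, 25, 12), (26, 21, 7, 35, 12), (37, 11, 27, 17, 35), (38, 21, 29, 30, 12)}
(Q ⋈ P) ⋈ T (natural join on G): {(20, 21, 31, 18, 12, k), (21, 37, 23, 22, 10, w), (21, 37, 23, 22, 10, x), (21, 37, 23, 22, 15, w), (21, 37, 23, 22, 15, x), (21, 37, 23, 22, 16, w), (21, 37, 23, 22, 16, x), (21, 37, 23, 22, 18, w), (21, 37, 23, 22, 18, x), (21, 37, 23, 22, 40, w), (21, 37, 23, 22, 40, x)}
Projecting to G, B, E (8 duplicate(s) eliminated): {(20, 18, k), (21, 22, w), (21, 22, x)}
Selection E ≠ w: {(20, 18, k), (21, 22, x)}
Selection E ≠ k: {(21, 22, x)}
Projecting to B, G: {(22, 21)}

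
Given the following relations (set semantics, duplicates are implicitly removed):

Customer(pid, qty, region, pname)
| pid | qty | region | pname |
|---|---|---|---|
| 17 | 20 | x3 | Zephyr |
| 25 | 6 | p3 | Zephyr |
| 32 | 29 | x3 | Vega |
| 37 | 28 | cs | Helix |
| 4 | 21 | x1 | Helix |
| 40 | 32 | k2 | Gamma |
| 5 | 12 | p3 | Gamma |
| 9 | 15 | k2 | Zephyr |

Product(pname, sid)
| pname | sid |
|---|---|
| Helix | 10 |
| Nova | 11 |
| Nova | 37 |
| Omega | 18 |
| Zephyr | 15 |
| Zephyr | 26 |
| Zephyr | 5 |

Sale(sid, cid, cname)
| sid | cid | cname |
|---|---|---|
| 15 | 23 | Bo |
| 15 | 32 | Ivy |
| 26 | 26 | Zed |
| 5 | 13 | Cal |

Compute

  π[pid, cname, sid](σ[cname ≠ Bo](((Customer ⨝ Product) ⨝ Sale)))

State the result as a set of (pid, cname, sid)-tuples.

Customer ⋈ Product (natural join on pname): {(17, 20, x3, Zephyr, 15), (17, 20, x3, Zephyr, 26), (17, 20, x3, Zephyr, 5), (25, 6, p3, Zephyr, 15), (25, 6, p3, Zephyr, 26), (25, 6, p3, Zephyr, 5), (37, 28, cs, Helix, 10), (4, 21, x1, Helix, 10), (9, 15, k2, Zephyr, 15), (9, 15, k2, Zephyr, 26), (9, 15, k2, Zephyr, 5)}
(Customer ⨝ Product) ⋈ Sale (natural join on sid): {(17, 20, x3, Zephyr, 15, 23, Bo), (17, 20, x3, Zephyr, 15, 32, Ivy), (17, 20, x3, Zephyr, 26, 26, Zed), (17, 20, x3, Zephyr, 5, 13, Cal), (25, 6, p3, Zephyr, 15, 23, Bo), (25, 6, p3, Zephyr, 15, 32, Ivy), (25, 6, p3, Zephyr, 26, 26, Zed), (25, 6, p3, Zephyr, 5, 13, Cal), (9, 15, k2, Zephyr, 15, 23, Bo), (9, 15, k2, Zephyr, 15, 32, Ivy), (9, 15, k2, Zephyr, 26, 26, Zed), (9, 15, k2, Zephyr, 5, 13, Cal)}
Filtering on cname ≠ Bo leaves {(17, 20, x3, Zephyr, 15, 32, Ivy), (17, 20, x3, Zephyr, 26, 26, Zed), (17, 20, x3, Zephyr, 5, 13, Cal), (25, 6, p3, Zephyr, 15, 32, Ivy), (25, 6, p3, Zephyr, 26, 26, Zed), (25, 6, p3, Zephyr, 5, 13, Cal), (9, 15, k2, Zephyr, 15, 32, Ivy), (9, 15, k2, Zephyr, 26, 26, Zed), (9, 15, k2, Zephyr, 5, 13, Cal)}.
Projecting to pid, cname, sid: {(17, Cal, 5), (17, Ivy, 15), (17, Zed, 26), (25, Cal, 5), (25, Ivy, 15), (25, Zed, 26), (9, Cal, 5), (9, Ivy, 15), (9, Zed, 26)}

{(17, Cal, 5), (17, Ivy, 15), (17, Zed, 26), (25, Cal, 5), (25, Ivy, 15), (25, Zed, 26), (9, Cal, 5), (9, Ivy, 15), (9, Zed, 26)}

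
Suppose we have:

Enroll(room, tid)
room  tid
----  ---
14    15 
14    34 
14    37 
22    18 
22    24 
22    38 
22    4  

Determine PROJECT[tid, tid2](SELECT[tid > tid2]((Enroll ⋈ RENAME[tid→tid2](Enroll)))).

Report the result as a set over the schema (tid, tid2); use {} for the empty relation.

ρ[tid→tid2]: schema becomes (room, tid2); tuples unchanged.
Joining Enroll and RENAME[tid→tid2](Enroll) on room yields {(14, 15, 15), (14, 15, 34), (14, 15, 37), (14, 34, 15), (14, 34, 34), (14, 34, 37), (14, 37, 15), (14, 37, 34), (14, 37, 37), (22, 18, 18), (22, 18, 24), (22, 18, 38), (22, 18, 4), (22, 24, 18), (22, 24, 24), (22, 24, 38), (22, 24, 4), (22, 38, 18), (22, 38, 24), (22, 38, 38), (22, 38, 4), (22, 4, 18), (22, 4, 24), (22, 4, 38), (22, 4, 4)}.
Apply σ_{tid > tid2}; surviving tuples: {(14, 34, 15), (14, 37, 15), (14, 37, 34), (22, 18, 4), (22, 24, 18), (22, 24, 4), (22, 38, 18), (22, 38, 24), (22, 38, 4)}
π[tid, tid2]: project onto (tid, tid2) → {(18, 4), (24, 18), (24, 4), (34, 15), (37, 15), (37, 34), (38, 18), (38, 24), (38, 4)}

{(18, 4), (24, 18), (24, 4), (34, 15), (37, 15), (37, 34), (38, 18), (38, 24), (38, 4)}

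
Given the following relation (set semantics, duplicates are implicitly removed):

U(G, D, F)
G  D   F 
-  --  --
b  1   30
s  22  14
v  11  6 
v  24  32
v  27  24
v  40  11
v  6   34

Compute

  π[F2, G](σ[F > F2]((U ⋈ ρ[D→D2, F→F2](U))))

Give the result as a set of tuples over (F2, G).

{(11, v), (24, v), (32, v), (6, v)}

ρ[D→D2, F→F2]: schema becomes (G, D2, F2); tuples unchanged.
U ⋈ ρ[D→D2, F→F2](U) (natural join on G): {(b, 1, 30, 1, 30), (s, 22, 14, 22, 14), (v, 11, 6, 11, 6), (v, 11, 6, 24, 32), (v, 11, 6, 27, 24), (v, 11, 6, 40, 11), (v, 11, 6, 6, 34), (v, 24, 32, 11, 6), (v, 24, 32, 24, 32), (v, 24, 32, 27, 24), (v, 24, 32, 40, 11), (v, 24, 32, 6, 34), (v, 27, 24, 11, 6), (v, 27, 24, 24, 32), (v, 27, 24, 27, 24), (v, 27, 24, 40, 11), (v, 27, 24, 6, 34), (v, 40, 11, 11, 6), (v, 40, 11, 24, 32), (v, 40, 11, 27, 24), (v, 40, 11, 40, 11), (v, 40, 11, 6, 34), (v, 6, 34, 11, 6), (v, 6, 34, 24, 32), (v, 6, 34, 27, 24), (v, 6, 34, 40, 11), (v, 6, 34, 6, 34)}
σ[F > F2]: keep tuples satisfying F > F2 → {(v, 24, 32, 11, 6), (v, 24, 32, 27, 24), (v, 24, 32, 40, 11), (v, 27, 24, 11, 6), (v, 27, 24, 40, 11), (v, 40, 11, 11, 6), (v, 6, 34, 11, 6), (v, 6, 34, 24, 32), (v, 6, 34, 27, 24), (v, 6, 34, 40, 11)}
π_{F2, G} gives {(11, v), (24, v), (32, v), (6, v)} (6 duplicate(s) eliminated).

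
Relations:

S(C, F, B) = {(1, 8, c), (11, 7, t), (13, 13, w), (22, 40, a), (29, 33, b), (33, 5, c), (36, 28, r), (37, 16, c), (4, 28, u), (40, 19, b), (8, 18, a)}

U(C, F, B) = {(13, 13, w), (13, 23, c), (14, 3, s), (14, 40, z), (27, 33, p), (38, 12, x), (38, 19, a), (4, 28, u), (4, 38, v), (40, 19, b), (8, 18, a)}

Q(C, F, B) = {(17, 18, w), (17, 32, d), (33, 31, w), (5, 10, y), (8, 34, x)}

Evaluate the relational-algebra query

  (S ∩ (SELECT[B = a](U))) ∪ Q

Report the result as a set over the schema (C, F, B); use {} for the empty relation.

{(17, 18, w), (17, 32, d), (33, 31, w), (5, 10, y), (8, 18, a), (8, 34, x)}

σ[B = a]: keep tuples satisfying B = a → {(38, 19, a), (8, 18, a)}
Set intersection of the two operands is {(8, 18, a)}.
Set union of the two operands is {(17, 18, w), (17, 32, d), (33, 31, w), (5, 10, y), (8, 18, a), (8, 34, x)}.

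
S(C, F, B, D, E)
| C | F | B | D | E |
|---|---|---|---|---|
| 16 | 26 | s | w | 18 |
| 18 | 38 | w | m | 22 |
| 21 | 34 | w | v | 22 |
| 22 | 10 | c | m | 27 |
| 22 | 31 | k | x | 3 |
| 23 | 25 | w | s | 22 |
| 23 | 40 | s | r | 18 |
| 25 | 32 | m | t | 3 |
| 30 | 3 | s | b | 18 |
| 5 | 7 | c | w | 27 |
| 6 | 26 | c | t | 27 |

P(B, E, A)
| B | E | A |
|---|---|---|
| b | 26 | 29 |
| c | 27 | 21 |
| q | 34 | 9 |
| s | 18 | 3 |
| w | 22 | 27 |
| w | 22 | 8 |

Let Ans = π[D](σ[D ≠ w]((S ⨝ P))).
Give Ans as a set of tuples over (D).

{b, m, r, s, t, v}

Joining S and P on B, E yields {(16, 26, s, w, 18, 3), (18, 38, w, m, 22, 27), (18, 38, w, m, 22, 8), (21, 34, w, v, 22, 27), (21, 34, w, v, 22, 8), (22, 10, c, m, 27, 21), (23, 25, w, s, 22, 27), (23, 25, w, s, 22, 8), (23, 40, s, r, 18, 3), (30, 3, s, b, 18, 3), (5, 7, c, w, 27, 21), (6, 26, c, t, 27, 21)}.
Selection D ≠ w: {(18, 38, w, m, 22, 27), (18, 38, w, m, 22, 8), (21, 34, w, v, 22, 27), (21, 34, w, v, 22, 8), (22, 10, c, m, 27, 21), (23, 25, w, s, 22, 27), (23, 25, w, s, 22, 8), (23, 40, s, r, 18, 3), (30, 3, s, b, 18, 3), (6, 26, c, t, 27, 21)}
π[D]: project onto (D) (4 duplicate(s) eliminated) → {b, m, r, s, t, v}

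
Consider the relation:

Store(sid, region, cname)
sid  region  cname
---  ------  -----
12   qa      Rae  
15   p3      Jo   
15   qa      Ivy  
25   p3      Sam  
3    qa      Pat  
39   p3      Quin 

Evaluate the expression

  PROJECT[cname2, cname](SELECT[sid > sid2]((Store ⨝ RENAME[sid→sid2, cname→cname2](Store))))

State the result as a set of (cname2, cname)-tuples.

ρ[sid→sid2, cname→cname2]: schema becomes (sid2, region, cname2); tuples unchanged.
Store ⋈ RENAME[sid→sid2, cname→cname2](Store) (natural join on region): {(12, qa, Rae, 12, Rae), (12, qa, Rae, 15, Ivy), (12, qa, Rae, 3, Pat), (15, p3, Jo, 15, Jo), (15, p3, Jo, 25, Sam), (15, p3, Jo, 39, Quin), (15, qa, Ivy, 12, Rae), (15, qa, Ivy, 15, Ivy), (15, qa, Ivy, 3, Pat), (25, p3, Sam, 15, Jo), (25, p3, Sam, 25, Sam), (25, p3, Sam, 39, Quin), (3, qa, Pat, 12, Rae), (3, qa, Pat, 15, Ivy), (3, qa, Pat, 3, Pat), (39, p3, Quin, 15, Jo), (39, p3, Quin, 25, Sam), (39, p3, Quin, 39, Quin)}
Selection sid > sid2: {(12, qa, Rae, 3, Pat), (15, qa, Ivy, 12, Rae), (15, qa, Ivy, 3, Pat), (25, p3, Sam, 15, Jo), (39, p3, Quin, 15, Jo), (39, p3, Quin, 25, Sam)}
Keep only column(s) cname2, cname: {(Jo, Quin), (Jo, Sam), (Pat, Ivy), (Pat, Rae), (Rae, Ivy), (Sam, Quin)}

{(Jo, Quin), (Jo, Sam), (Pat, Ivy), (Pat, Rae), (Rae, Ivy), (Sam, Quin)}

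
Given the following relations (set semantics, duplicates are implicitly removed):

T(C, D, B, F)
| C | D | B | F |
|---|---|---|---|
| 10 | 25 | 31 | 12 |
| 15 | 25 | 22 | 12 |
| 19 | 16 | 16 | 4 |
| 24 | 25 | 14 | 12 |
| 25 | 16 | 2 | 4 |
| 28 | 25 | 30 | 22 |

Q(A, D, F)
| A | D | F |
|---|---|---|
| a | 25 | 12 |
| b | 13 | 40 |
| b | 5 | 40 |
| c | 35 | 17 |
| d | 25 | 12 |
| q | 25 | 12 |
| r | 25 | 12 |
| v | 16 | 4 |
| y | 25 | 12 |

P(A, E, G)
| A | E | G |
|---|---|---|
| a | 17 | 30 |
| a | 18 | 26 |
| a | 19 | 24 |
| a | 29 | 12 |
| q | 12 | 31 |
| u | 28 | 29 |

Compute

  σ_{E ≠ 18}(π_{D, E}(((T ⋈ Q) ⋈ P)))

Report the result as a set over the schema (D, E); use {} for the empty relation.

Natural join on D, F: {(10, 25, 31, 12, a), (10, 25, 31, 12, d), (10, 25, 31, 12, q), (10, 25, 31, 12, r), (10, 25, 31, 12, y), (15, 25, 22, 12, a), (15, 25, 22, 12, d), (15, 25, 22, 12, q), (15, 25, 22, 12, r), (15, 25, 22, 12, y), (19, 16, 16, 4, v), (24, 25, 14, 12, a), (24, 25, 14, 12, d), (24, 25, 14, 12, q), (24, 25, 14, 12, r), (24, 25, 14, 12, y), (25, 16, 2, 4, v)}
Natural join on A: {(10, 25, 31, 12, a, 17, 30), (10, 25, 31, 12, a, 18, 26), (10, 25, 31, 12, a, 19, 24), (10, 25, 31, 12, a, 29, 12), (10, 25, 31, 12, q, 12, 31), (15, 25, 22, 12, a, 17, 30), (15, 25, 22, 12, a, 18, 26), (15, 25, 22, 12, a, 19, 24), (15, 25, 22, 12, a, 29, 12), (15, 25, 22, 12, q, 12, 31), (24, 25, 14, 12, a, 17, 30), (24, 25, 14, 12, a, 18, 26), (24, 25, 14, 12, a, 19, 24), (24, 25, 14, 12, a, 29, 12), (24, 25, 14, 12, q, 12, 31)}
π[D, E]: project onto (D, E) (10 duplicate(s) eliminated) → {(25, 12), (25, 17), (25, 18), (25, 19), (25, 29)}
σ[E ≠ 18]: keep tuples satisfying E ≠ 18 → {(25, 12), (25, 17), (25, 19), (25, 29)}

{(25, 12), (25, 17), (25, 19), (25, 29)}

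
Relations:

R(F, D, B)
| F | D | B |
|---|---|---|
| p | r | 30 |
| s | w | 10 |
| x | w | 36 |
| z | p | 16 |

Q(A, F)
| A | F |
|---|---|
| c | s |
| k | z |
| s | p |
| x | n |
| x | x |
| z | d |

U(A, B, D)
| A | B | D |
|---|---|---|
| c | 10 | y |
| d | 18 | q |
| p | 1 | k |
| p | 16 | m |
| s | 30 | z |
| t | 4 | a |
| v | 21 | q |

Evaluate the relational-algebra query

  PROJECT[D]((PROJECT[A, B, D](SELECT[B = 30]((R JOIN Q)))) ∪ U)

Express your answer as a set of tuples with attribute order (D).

Natural join on F: {(p, r, 30, s), (s, w, 10, c), (x, w, 36, x), (z, p, 16, k)}
σ[B = 30]: keep tuples satisfying B = 30 → {(p, r, 30, s)}
Projecting to A, B, D: {(s, 30, r)}
Taking the union: {(c, 10, y), (d, 18, q), (p, 1, k), (p, 16, m), (s, 30, r), (s, 30, z), (t, 4, a), (v, 21, q)}
Projecting to D (1 duplicate(s) eliminated): {a, k, m, q, r, y, z}

{a, k, m, q, r, y, z}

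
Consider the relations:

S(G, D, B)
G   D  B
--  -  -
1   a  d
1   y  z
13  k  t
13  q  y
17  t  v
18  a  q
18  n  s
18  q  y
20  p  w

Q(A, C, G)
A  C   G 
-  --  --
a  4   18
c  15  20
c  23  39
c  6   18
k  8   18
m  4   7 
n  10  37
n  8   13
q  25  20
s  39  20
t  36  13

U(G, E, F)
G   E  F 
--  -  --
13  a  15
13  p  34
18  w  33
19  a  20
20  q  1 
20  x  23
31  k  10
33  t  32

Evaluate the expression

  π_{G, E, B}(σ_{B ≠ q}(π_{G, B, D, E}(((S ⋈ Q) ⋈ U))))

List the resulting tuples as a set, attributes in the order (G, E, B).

{(13, a, t), (13, a, y), (13, p, t), (13, p, y), (18, w, s), (18, w, y), (20, q, w), (20, x, w)}

Natural join on G: {(13, k, t, n, 8), (13, k, t, t, 36), (13, q, y, n, 8), (13, q, y, t, 36), (18, a, q, a, 4), (18, a, q, c, 6), (18, a, q, k, 8), (18, n, s, a, 4), (18, n, s, c, 6), (18, n, s, k, 8), (18, q, y, a, 4), (18, q, y, c, 6), (18, q, y, k, 8), (20, p, w, c, 15), (20, p, w, q, 25), (20, p, w, s, 39)}
Natural join on G: {(13, k, t, n, 8, a, 15), (13, k, t, n, 8, p, 34), (13, k, t, t, 36, a, 15), (13, k, t, t, 36, p, 34), (13, q, y, n, 8, a, 15), (13, q, y, n, 8, p, 34), (13, q, y, t, 36, a, 15), (13, q, y, t, 36, p, 34), (18, a, q, a, 4, w, 33), (18, a, q, c, 6, w, 33), (18, a, q, k, 8, w, 33), (18, n, s, a, 4, w, 33), (18, n, s, c, 6, w, 33), (18, n, s, k, 8, w, 33), (18, q, y, a, 4, w, 33), (18, q, y, c, 6, w, 33), (18, q, y, k, 8, w, 33), (20, p, w, c, 15, q, 1), (20, p, w, c, 15, x, 23), (20, p, w, q, 25, q, 1), (20, p, w, q, 25, x, 23), (20, p, w, s, 39, q, 1), (20, p, w, s, 39, x, 23)}
π[G, B, D, E]: project onto (G, B, D, E) (14 duplicate(s) eliminated) → {(13, t, k, a), (13, t, k, p), (13, y, q, a), (13, y, q, p), (18, q, a, w), (18, s, n, w), (18, y, q, w), (20, w, p, q), (20, w, p, x)}
Apply σ_{B ≠ q}; surviving tuples: {(13, t, k, a), (13, t, k, p), (13, y, q, a), (13, y, q, p), (18, s, n, w), (18, y, q, w), (20, w, p, q), (20, w, p, x)}
π[G, E, B]: project onto (G, E, B) → {(13, a, t), (13, a, y), (13, p, t), (13, p, y), (18, w, s), (18, w, y), (20, q, w), (20, x, w)}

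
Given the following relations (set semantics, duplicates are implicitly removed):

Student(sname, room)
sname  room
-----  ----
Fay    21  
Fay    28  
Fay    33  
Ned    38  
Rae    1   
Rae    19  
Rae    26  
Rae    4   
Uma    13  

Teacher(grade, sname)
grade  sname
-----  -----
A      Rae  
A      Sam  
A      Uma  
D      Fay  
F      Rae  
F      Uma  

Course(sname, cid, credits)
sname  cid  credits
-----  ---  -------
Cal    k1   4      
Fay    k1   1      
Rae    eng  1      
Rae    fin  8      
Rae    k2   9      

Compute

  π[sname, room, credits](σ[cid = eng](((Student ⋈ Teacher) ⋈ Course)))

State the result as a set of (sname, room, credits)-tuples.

Joining Student and Teacher on sname yields {(Fay, 21, D), (Fay, 28, D), (Fay, 33, D), (Rae, 1, A), (Rae, 1, F), (Rae, 19, A), (Rae, 19, F), (Rae, 26, A), (Rae, 26, F), (Rae, 4, A), (Rae, 4, F), (Uma, 13, A), (Uma, 13, F)}.
Joining (Student ⋈ Teacher) and Course on sname yields {(Fay, 21, D, k1, 1), (Fay, 28, D, k1, 1), (Fay, 33, D, k1, 1), (Rae, 1, A, eng, 1), (Rae, 1, A, fin, 8), (Rae, 1, A, k2, 9), (Rae, 1, F, eng, 1), (Rae, 1, F, fin, 8), (Rae, 1, F, k2, 9), (Rae, 19, A, eng, 1), (Rae, 19, A, fin, 8), (Rae, 19, A, k2, 9), (Rae, 19, F, eng, 1), (Rae, 19, F, fin, 8), (Rae, 19, F, k2, 9), (Rae, 26, A, eng, 1), (Rae, 26, A, fin, 8), (Rae, 26, A, k2, 9), (Rae, 26, F, eng, 1), (Rae, 26, F, fin, 8), (Rae, 26, F, k2, 9), (Rae, 4, A, eng, 1), (Rae, 4, A, fin, 8), (Rae, 4, A, k2, 9), (Rae, 4, F, eng, 1), (Rae, 4, F, fin, 8), (Rae, 4, F, k2, 9)}.
σ[cid = eng]: keep tuples satisfying cid = eng → {(Rae, 1, A, eng, 1), (Rae, 1, F, eng, 1), (Rae, 19, A, eng, 1), (Rae, 19, F, eng, 1), (Rae, 26, A, eng, 1), (Rae, 26, F, eng, 1), (Rae, 4, A, eng, 1), (Rae, 4, F, eng, 1)}
π_{sname, room, credits} gives {(Rae, 1, 1), (Rae, 19, 1), (Rae, 26, 1), (Rae, 4, 1)} (4 duplicate(s) eliminated).

{(Rae, 1, 1), (Rae, 19, 1), (Rae, 26, 1), (Rae, 4, 1)}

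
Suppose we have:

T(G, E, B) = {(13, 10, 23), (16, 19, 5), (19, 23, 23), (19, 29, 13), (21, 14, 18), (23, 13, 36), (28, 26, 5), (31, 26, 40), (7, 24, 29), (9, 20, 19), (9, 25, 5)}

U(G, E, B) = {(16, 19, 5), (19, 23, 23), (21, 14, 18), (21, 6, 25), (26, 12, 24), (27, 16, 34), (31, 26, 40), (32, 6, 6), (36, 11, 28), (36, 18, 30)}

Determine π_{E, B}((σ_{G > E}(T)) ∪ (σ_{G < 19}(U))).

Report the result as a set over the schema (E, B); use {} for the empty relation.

σ[G > E]: keep tuples satisfying G > E → {(13, 10, 23), (21, 14, 18), (23, 13, 36), (28, 26, 5), (31, 26, 40)}
σ[G < 19]: keep tuples satisfying G < 19 → {(16, 19, 5)}
Taking the union: {(13, 10, 23), (16, 19, 5), (21, 14, 18), (23, 13, 36), (28, 26, 5), (31, 26, 40)}
Projecting to E, B: {(10, 23), (13, 36), (14, 18), (19, 5), (26, 40), (26, 5)}

{(10, 23), (13, 36), (14, 18), (19, 5), (26, 40), (26, 5)}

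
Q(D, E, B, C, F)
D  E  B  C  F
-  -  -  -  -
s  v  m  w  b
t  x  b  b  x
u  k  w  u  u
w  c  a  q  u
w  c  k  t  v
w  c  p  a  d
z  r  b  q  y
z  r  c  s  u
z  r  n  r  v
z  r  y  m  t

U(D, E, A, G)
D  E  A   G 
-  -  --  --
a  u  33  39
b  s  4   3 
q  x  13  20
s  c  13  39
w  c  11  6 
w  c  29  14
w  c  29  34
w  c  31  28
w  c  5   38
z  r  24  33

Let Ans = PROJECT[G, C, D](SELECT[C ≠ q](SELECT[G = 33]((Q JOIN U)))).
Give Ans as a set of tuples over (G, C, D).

{(33, m, z), (33, r, z), (33, s, z)}

Q ⋈ U (natural join on D, E): {(w, c, a, q, u, 11, 6), (w, c, a, q, u, 29, 14), (w, c, a, q, u, 29, 34), (w, c, a, q, u, 31, 28), (w, c, a, q, u, 5, 38), (w, c, k, t, v, 11, 6), (w, c, k, t, v, 29, 14), (w, c, k, t, v, 29, 34), (w, c, k, t, v, 31, 28), (w, c, k, t, v, 5, 38), (w, c, p, a, d, 11, 6), (w, c, p, a, d, 29, 14), (w, c, p, a, d, 29, 34), (w, c, p, a, d, 31, 28), (w, c, p, a, d, 5, 38), (z, r, b, q, y, 24, 33), (z, r, c, s, u, 24, 33), (z, r, n, r, v, 24, 33), (z, r, y, m, t, 24, 33)}
σ[G = 33]: keep tuples satisfying G = 33 → {(z, r, b, q, y, 24, 33), (z, r, c, s, u, 24, 33), (z, r, n, r, v, 24, 33), (z, r, y, m, t, 24, 33)}
σ[C ≠ q]: keep tuples satisfying C ≠ q → {(z, r, c, s, u, 24, 33), (z, r, n, r, v, 24, 33), (z, r, y, m, t, 24, 33)}
Projecting to G, C, D: {(33, m, z), (33, r, z), (33, s, z)}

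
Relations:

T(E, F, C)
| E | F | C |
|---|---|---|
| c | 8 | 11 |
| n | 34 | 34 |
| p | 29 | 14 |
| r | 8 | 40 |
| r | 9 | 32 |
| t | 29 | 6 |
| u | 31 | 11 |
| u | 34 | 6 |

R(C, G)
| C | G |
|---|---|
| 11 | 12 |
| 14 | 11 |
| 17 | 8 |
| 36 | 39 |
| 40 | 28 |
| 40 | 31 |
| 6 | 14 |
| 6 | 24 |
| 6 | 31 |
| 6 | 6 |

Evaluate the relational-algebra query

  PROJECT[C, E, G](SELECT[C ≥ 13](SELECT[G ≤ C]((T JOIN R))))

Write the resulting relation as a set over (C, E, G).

{(14, p, 11), (40, r, 28), (40, r, 31)}

Joining T and R on C yields {(c, 8, 11, 12), (p, 29, 14, 11), (r, 8, 40, 28), (r, 8, 40, 31), (t, 29, 6, 14), (t, 29, 6, 24), (t, 29, 6, 31), (t, 29, 6, 6), (u, 31, 11, 12), (u, 34, 6, 14), (u, 34, 6, 24), (u, 34, 6, 31), (u, 34, 6, 6)}.
Filtering on G ≤ C leaves {(p, 29, 14, 11), (r, 8, 40, 28), (r, 8, 40, 31), (t, 29, 6, 6), (u, 34, 6, 6)}.
Filtering on C ≥ 13 leaves {(p, 29, 14, 11), (r, 8, 40, 28), (r, 8, 40, 31)}.
Keep only column(s) C, E, G: {(14, p, 11), (40, r, 28), (40, r, 31)}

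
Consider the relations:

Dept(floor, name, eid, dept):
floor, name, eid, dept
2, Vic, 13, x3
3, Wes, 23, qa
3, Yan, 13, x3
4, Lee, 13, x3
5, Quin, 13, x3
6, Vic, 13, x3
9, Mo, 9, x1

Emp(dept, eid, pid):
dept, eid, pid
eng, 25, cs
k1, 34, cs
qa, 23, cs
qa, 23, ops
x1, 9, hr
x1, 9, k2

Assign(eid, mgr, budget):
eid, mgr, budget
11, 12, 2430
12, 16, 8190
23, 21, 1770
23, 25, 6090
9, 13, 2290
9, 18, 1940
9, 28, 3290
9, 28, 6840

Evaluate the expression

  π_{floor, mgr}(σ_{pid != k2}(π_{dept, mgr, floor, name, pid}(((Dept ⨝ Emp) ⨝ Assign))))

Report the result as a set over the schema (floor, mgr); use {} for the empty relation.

Joining Dept and Emp on eid, dept yields {(3, Wes, 23, qa, cs), (3, Wes, 23, qa, ops), (9, Mo, 9, x1, hr), (9, Mo, 9, x1, k2)}.
Joining (Dept ⨝ Emp) and Assign on eid yields {(3, Wes, 23, qa, cs, 21, 1770), (3, Wes, 23, qa, cs, 25, 6090), (3, Wes, 23, qa, ops, 21, 1770), (3, Wes, 23, qa, ops, 25, 6090), (9, Mo, 9, x1, hr, 13, 2290), (9, Mo, 9, x1, hr, 18, 1940), (9, Mo, 9, x1, hr, 28, 3290), (9, Mo, 9, x1, hr, 28, 6840), (9, Mo, 9, x1, k2, 13, 2290), (9, Mo, 9, x1, k2, 18, 1940), (9, Mo, 9, x1, k2, 28, 3290), (9, Mo, 9, x1, k2, 28, 6840)}.
π[dept, mgr, floor, name, pid]: project onto (dept, mgr, floor, name, pid) (2 duplicate(s) eliminated) → {(qa, 21, 3, Wes, cs), (qa, 21, 3, Wes, ops), (qa, 25, 3, Wes, cs), (qa, 25, 3, Wes, ops), (x1, 13, 9, Mo, hr), (x1, 13, 9, Mo, k2), (x1, 18, 9, Mo, hr), (x1, 18, 9, Mo, k2), (x1, 28, 9, Mo, hr), (x1, 28, 9, Mo, k2)}
Apply σ_{pid != k2}; surviving tuples: {(qa, 21, 3, Wes, cs), (qa, 21, 3, Wes, ops), (qa, 25, 3, Wes, cs), (qa, 25, 3, Wes, ops), (x1, 13, 9, Mo, hr), (x1, 18, 9, Mo, hr), (x1, 28, 9, Mo, hr)}
π[floor, mgr]: project onto (floor, mgr) (2 duplicate(s) eliminated) → {(3, 21), (3, 25), (9, 13), (9, 18), (9, 28)}

{(3, 21), (3, 25), (9, 13), (9, 18), (9, 28)}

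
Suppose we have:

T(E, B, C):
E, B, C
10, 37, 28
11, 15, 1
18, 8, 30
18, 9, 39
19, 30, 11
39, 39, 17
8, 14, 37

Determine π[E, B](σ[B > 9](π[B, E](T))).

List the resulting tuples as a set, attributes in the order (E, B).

{(10, 37), (11, 15), (19, 30), (39, 39), (8, 14)}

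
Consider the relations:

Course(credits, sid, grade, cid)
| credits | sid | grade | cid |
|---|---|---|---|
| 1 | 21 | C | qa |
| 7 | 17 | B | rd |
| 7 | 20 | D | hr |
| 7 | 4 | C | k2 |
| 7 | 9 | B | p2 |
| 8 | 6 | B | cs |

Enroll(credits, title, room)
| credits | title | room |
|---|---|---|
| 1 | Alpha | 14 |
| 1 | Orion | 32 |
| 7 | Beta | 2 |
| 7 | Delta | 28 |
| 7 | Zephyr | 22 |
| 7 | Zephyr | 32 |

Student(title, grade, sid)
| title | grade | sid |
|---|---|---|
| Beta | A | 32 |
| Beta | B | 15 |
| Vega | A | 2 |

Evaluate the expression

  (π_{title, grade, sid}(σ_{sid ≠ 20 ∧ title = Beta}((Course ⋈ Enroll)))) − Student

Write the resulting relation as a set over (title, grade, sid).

Natural join on credits: {(1, 21, C, qa, Alpha, 14), (1, 21, C, qa, Orion, 32), (7, 17, B, rd, Beta, 2), (7, 17, B, rd, Delta, 28), (7, 17, B, rd, Zephyr, 22), (7, 17, B, rd, Zephyr, 32), (7, 20, D, hr, Beta, 2), (7, 20, D, hr, Delta, 28), (7, 20, D, hr, Zephyr, 22), (7, 20, D, hr, Zephyr, 32), (7, 4, C, k2, Beta, 2), (7, 4, C, k2, Delta, 28), (7, 4, C, k2, Zephyr, 22), (7, 4, C, k2, Zephyr, 32), (7, 9, B, p2, Beta, 2), (7, 9, B, p2, Delta, 28), (7, 9, B, p2, Zephyr, 22), (7, 9, B, p2, Zephyr, 32)}
Filtering on sid ≠ 20 ∧ title = Beta leaves {(7, 17, B, rd, Beta, 2), (7, 4, C, k2, Beta, 2), (7, 9, B, p2, Beta, 2)}.
Projecting to title, grade, sid: {(Beta, B, 17), (Beta, B, 9), (Beta, C, 4)}
Set difference of the two operands is {(Beta, B, 17), (Beta, B, 9), (Beta, C, 4)}.

{(Beta, B, 17), (Beta, B, 9), (Beta, C, 4)}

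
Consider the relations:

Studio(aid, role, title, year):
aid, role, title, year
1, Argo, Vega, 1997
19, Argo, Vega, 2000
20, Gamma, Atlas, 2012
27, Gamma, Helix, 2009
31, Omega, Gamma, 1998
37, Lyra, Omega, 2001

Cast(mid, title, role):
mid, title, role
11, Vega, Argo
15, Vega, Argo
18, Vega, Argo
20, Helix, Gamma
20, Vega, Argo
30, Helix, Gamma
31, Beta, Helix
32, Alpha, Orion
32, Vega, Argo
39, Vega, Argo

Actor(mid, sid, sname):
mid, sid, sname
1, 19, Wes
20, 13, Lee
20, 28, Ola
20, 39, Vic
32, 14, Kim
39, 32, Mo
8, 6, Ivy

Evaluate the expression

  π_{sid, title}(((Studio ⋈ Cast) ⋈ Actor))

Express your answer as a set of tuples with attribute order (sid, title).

Studio ⋈ Cast (natural join on role, title): {(1, Argo, Vega, 1997, 11), (1, Argo, Vega, 1997, 15), (1, Argo, Vega, 1997, 18), (1, Argo, Vega, 1997, 20), (1, Argo, Vega, 1997, 32), (1, Argo, Vega, 1997, 39), (19, Argo, Vega, 2000, 11), (19, Argo, Vega, 2000, 15), (19, Argo, Vega, 2000, 18), (19, Argo, Vega, 2000, 20), (19, Argo, Vega, 2000, 32), (19, Argo, Vega, 2000, 39), (27, Gamma, Helix, 2009, 20), (27, Gamma, Helix, 2009, 30)}
(Studio ⋈ Cast) ⋈ Actor (natural join on mid): {(1, Argo, Vega, 1997, 20, 13, Lee), (1, Argo, Vega, 1997, 20, 28, Ola), (1, Argo, Vega, 1997, 20, 39, Vic), (1, Argo, Vega, 1997, 32, 14, Kim), (1, Argo, Vega, 1997, 39, 32, Mo), (19, Argo, Vega, 2000, 20, 13, Lee), (19, Argo, Vega, 2000, 20, 28, Ola), (19, Argo, Vega, 2000, 20, 39, Vic), (19, Argo, Vega, 2000, 32, 14, Kim), (19, Argo, Vega, 2000, 39, 32, Mo), (27, Gamma, Helix, 2009, 20, 13, Lee), (27, Gamma, Helix, 2009, 20, 28, Ola), (27, Gamma, Helix, 2009, 20, 39, Vic)}
π[sid, title]: project onto (sid, title) (5 duplicate(s) eliminated) → {(13, Helix), (13, Vega), (14, Vega), (28, Helix), (28, Vega), (32, Vega), (39, Helix), (39, Vega)}

{(13, Helix), (13, Vega), (14, Vega), (28, Helix), (28, Vega), (32, Vega), (39, Helix), (39, Vega)}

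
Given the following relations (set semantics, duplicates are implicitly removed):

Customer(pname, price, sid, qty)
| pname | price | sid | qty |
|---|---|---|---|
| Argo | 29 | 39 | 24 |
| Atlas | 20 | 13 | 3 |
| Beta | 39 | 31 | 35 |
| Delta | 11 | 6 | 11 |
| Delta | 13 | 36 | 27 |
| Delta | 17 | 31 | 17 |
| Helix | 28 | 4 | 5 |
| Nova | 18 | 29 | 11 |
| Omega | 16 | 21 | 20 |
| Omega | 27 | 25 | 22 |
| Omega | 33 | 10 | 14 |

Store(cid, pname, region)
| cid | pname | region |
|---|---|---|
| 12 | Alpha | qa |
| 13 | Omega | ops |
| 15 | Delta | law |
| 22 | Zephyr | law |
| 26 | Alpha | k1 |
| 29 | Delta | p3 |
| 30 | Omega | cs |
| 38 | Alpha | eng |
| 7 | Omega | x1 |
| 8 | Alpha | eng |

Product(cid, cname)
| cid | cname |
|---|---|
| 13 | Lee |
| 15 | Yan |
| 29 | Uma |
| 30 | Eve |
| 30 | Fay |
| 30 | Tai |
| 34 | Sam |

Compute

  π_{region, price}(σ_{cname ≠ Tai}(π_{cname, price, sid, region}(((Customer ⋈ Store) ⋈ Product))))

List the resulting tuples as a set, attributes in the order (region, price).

{(cs, 16), (cs, 27), (cs, 33), (law, 11), (law, 13), (law, 17), (ops, 16), (ops, 27), (ops, 33), (p3, 11), (p3, 13), (p3, 17)}

Customer ⋈ Store (natural join on pname): {(Delta, 11, 6, 11, 15, law), (Delta, 11, 6, 11, 29, p3), (Delta, 13, 36, 27, 15, law), (Delta, 13, 36, 27, 29, p3), (Delta, 17, 31, 17, 15, law), (Delta, 17, 31, 17, 29, p3), (Omega, 16, 21, 20, 13, ops), (Omega, 16, 21, 20, 30, cs), (Omega, 16, 21, 20, 7, x1), (Omega, 27, 25, 22, 13, ops), (Omega, 27, 25, 22, 30, cs), (Omega, 27, 25, 22, 7, x1), (Omega, 33, 10, 14, 13, ops), (Omega, 33, 10, 14, 30, cs), (Omega, 33, 10, 14, 7, x1)}
(Customer ⋈ Store) ⋈ Product (natural join on cid): {(Delta, 11, 6, 11, 15, law, Yan), (Delta, 11, 6, 11, 29, p3, Uma), (Delta, 13, 36, 27, 15, law, Yan), (Delta, 13, 36, 27, 29, p3, Uma), (Delta, 17, 31, 17, 15, law, Yan), (Delta, 17, 31, 17, 29, p3, Uma), (Omega, 16, 21, 20, 13, ops, Lee), (Omega, 16, 21, 20, 30, cs, Eve), (Omega, 16, 21, 20, 30, cs, Fay), (Omega, 16, 21, 20, 30, cs, Tai), (Omega, 27, 25, 22, 13, ops, Lee), (Omega, 27, 25, 22, 30, cs, Eve), (Omega, 27, 25, 22, 30, cs, Fay), (Omega, 27, 25, 22, 30, cs, Tai), (Omega, 33, 10, 14, 13, ops, Lee), (Omega, 33, 10, 14, 30, cs, Eve), (Omega, 33, 10, 14, 30, cs, Fay), (Omega, 33, 10, 14, 30, cs, Tai)}
π[cname, price, sid, region]: project onto (cname, price, sid, region) → {(Eve, 16, 21, cs), (Eve, 27, 25, cs), (Eve, 33, 10, cs), (Fay, 16, 21, cs), (Fay, 27, 25, cs), (Fay, 33, 10, cs), (Lee, 16, 21, ops), (Lee, 27, 25, ops), (Lee, 33, 10, ops), (Tai, 16, 21, cs), (Tai, 27, 25, cs), (Tai, 33, 10, cs), (Uma, 11, 6, p3), (Uma, 13, 36, p3), (Uma, 17, 31, p3), (Yan, 11, 6, law), (Yan, 13, 36, law), (Yan, 17, 31, law)}
σ[cname ≠ Tai]: keep tuples satisfying cname ≠ Tai → {(Eve, 16, 21, cs), (Eve, 27, 25, cs), (Eve, 33, 10, cs), (Fay, 16, 21, cs), (Fay, 27, 25, cs), (Fay, 33, 10, cs), (Lee, 16, 21, ops), (Lee, 27, 25, ops), (Lee, 33, 10, ops), (Uma, 11, 6, p3), (Uma, 13, 36, p3), (Uma, 17, 31, p3), (Yan, 11, 6, law), (Yan, 13, 36, law), (Yan, 17, 31, law)}
π[region, price]: project onto (region, price) (3 duplicate(s) eliminated) → {(cs, 16), (cs, 27), (cs, 33), (law, 11), (law, 13), (law, 17), (ops, 16), (ops, 27), (ops, 33), (p3, 11), (p3, 13), (p3, 17)}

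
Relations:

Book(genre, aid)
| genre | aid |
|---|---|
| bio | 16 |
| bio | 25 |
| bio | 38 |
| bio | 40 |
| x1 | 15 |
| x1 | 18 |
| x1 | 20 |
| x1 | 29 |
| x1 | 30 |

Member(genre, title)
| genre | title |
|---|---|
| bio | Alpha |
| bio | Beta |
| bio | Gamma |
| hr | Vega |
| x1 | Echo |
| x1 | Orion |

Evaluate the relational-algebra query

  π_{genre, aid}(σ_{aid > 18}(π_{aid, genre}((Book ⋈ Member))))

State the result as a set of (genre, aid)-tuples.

{(bio, 25), (bio, 38), (bio, 40), (x1, 20), (x1, 29), (x1, 30)}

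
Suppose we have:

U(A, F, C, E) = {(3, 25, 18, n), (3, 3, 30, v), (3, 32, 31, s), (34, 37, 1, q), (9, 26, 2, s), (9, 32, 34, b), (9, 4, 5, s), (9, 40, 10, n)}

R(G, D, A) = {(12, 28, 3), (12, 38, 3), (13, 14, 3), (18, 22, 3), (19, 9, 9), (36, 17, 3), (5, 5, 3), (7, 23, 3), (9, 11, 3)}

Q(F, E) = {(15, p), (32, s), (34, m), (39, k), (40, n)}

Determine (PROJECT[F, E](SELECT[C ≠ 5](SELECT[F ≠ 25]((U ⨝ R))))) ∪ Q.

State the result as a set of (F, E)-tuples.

Joining U and R on A yields {(3, 25, 18, n, 12, 28), (3, 25, 18, n, 12, 38), (3, 25, 18, n, 13, 14), (3, 25, 18, n, 18, 22), (3, 25, 18, n, 36, 17), (3, 25, 18, n, 5, 5), (3, 25, 18, n, 7, 23), (3, 25, 18, n, 9, 11), (3, 3, 30, v, 12, 28), (3, 3, 30, v, 12, 38), (3, 3, 30, v, 13, 14), (3, 3, 30, v, 18, 22), (3, 3, 30, v, 36, 17), (3, 3, 30, v, 5, 5), (3, 3, 30, v, 7, 23), (3, 3, 30, v, 9, 11), (3, 32, 31, s, 12, 28), (3, 32, 31, s, 12, 38), (3, 32, 31, s, 13, 14), (3, 32, 31, s, 18, 22), (3, 32, 31, s, 36, 17), (3, 32, 31, s, 5, 5), (3, 32, 31, s, 7, 23), (3, 32, 31, s, 9, 11), (9, 26, 2, s, 19, 9), (9, 32, 34, b, 19, 9), (9, 4, 5, s, 19, 9), (9, 40, 10, n, 19, 9)}.
σ[F ≠ 25]: keep tuples satisfying F ≠ 25 → {(3, 3, 30, v, 12, 28), (3, 3, 30, v, 12, 38), (3, 3, 30, v, 13, 14), (3, 3, 30, v, 18, 22), (3, 3, 30, v, 36, 17), (3, 3, 30, v, 5, 5), (3, 3, 30, v, 7, 23), (3, 3, 30, v, 9, 11), (3, 32, 31, s, 12, 28), (3, 32, 31, s, 12, 38), (3, 32, 31, s, 13, 14), (3, 32, 31, s, 18, 22), (3, 32, 31, s, 36, 17), (3, 32, 31, s, 5, 5), (3, 32, 31, s, 7, 23), (3, 32, 31, s, 9, 11), (9, 26, 2, s, 19, 9), (9, 32, 34, b, 19, 9), (9, 4, 5, s, 19, 9), (9, 40, 10, n, 19, 9)}
σ[C ≠ 5]: keep tuples satisfying C ≠ 5 → {(3, 3, 30, v, 12, 28), (3, 3, 30, v, 12, 38), (3, 3, 30, v, 13, 14), (3, 3, 30, v, 18, 22), (3, 3, 30, v, 36, 17), (3, 3, 30, v, 5, 5), (3, 3, 30, v, 7, 23), (3, 3, 30, v, 9, 11), (3, 32, 31, s, 12, 28), (3, 32, 31, s, 12, 38), (3, 32, 31, s, 13, 14), (3, 32, 31, s, 18, 22), (3, 32, 31, s, 36, 17), (3, 32, 31, s, 5, 5), (3, 32, 31, s, 7, 23), (3, 32, 31, s, 9, 11), (9, 26, 2, s, 19, 9), (9, 32, 34, b, 19, 9), (9, 40, 10, n, 19, 9)}
π[F, E]: project onto (F, E) (14 duplicate(s) eliminated) → {(26, s), (3, v), (32, b), (32, s), (40, n)}
Taking the union: {(15, p), (26, s), (3, v), (32, b), (32, s), (34, m), (39, k), (40, n)}

{(15, p), (26, s), (3, v), (32, b), (32, s), (34, m), (39, k), (40, n)}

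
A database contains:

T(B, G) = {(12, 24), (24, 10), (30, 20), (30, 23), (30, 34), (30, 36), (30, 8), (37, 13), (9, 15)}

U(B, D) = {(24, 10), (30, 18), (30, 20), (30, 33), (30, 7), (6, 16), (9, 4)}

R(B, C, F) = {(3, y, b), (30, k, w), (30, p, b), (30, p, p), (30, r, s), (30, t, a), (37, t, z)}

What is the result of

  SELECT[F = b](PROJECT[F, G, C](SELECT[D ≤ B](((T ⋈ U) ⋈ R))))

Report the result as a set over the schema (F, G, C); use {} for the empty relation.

{(b, 20, p), (b, 23, p), (b, 34, p), (b, 36, p), (b, 8, p)}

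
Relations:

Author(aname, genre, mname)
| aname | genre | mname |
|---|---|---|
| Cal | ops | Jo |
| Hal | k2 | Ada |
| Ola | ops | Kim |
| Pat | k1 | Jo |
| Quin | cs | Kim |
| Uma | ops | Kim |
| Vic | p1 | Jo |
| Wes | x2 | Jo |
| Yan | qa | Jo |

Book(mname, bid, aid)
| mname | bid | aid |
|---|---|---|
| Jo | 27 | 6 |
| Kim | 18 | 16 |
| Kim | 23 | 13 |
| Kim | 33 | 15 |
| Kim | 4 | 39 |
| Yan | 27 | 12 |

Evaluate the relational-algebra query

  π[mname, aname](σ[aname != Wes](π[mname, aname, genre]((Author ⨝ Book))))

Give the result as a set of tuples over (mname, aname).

Natural join on mname: {(Cal, ops, Jo, 27, 6), (Ola, ops, Kim, 18, 16), (Ola, ops, Kim, 23, 13), (Ola, ops, Kim, 33, 15), (Ola, ops, Kim, 4, 39), (Pat, k1, Jo, 27, 6), (Quin, cs, Kim, 18, 16), (Quin, cs, Kim, 23, 13), (Quin, cs, Kim, 33, 15), (Quin, cs, Kim, 4, 39), (Uma, ops, Kim, 18, 16), (Uma, ops, Kim, 23, 13), (Uma, ops, Kim, 33, 15), (Uma, ops, Kim, 4, 39), (Vic, p1, Jo, 27, 6), (Wes, x2, Jo, 27, 6), (Yan, qa, Jo, 27, 6)}
Keep only column(s) mname, aname, genre (9 duplicate(s) eliminated): {(Jo, Cal, ops), (Jo, Pat, k1), (Jo, Vic, p1), (Jo, Wes, x2), (Jo, Yan, qa), (Kim, Ola, ops), (Kim, Quin, cs), (Kim, Uma, ops)}
σ[aname != Wes]: keep tuples satisfying aname != Wes → {(Jo, Cal, ops), (Jo, Pat, k1), (Jo, Vic, p1), (Jo, Yan, qa), (Kim, Ola, ops), (Kim, Quin, cs), (Kim, Uma, ops)}
Keep only column(s) mname, aname: {(Jo, Cal), (Jo, Pat), (Jo, Vic), (Jo, Yan), (Kim, Ola), (Kim, Quin), (Kim, Uma)}

{(Jo, Cal), (Jo, Pat), (Jo, Vic), (Jo, Yan), (Kim, Ola), (Kim, Quin), (Kim, Uma)}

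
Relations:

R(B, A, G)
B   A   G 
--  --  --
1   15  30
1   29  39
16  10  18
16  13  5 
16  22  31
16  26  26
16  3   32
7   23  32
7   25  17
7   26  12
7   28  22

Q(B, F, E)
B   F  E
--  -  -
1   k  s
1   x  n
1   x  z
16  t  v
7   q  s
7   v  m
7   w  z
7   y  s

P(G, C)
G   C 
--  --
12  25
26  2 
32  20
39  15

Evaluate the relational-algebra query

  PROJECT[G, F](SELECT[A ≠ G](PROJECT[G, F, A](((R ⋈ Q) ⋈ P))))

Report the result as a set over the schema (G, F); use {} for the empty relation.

{(12, q), (12, v), (12, w), (12, y), (32, q), (32, t), (32, v), (32, w), (32, y), (39, k), (39, x)}

R ⋈ Q (natural join on B): {(1, 15, 30, k, s), (1, 15, 30, x, n), (1, 15, 30, x, z), (1, 29, 39, k, s), (1, 29, 39, x, n), (1, 29, 39, x, z), (16, 10, 18, t, v), (16, 13, 5, t, v), (16, 22, 31, t, v), (16, 26, 26, t, v), (16, 3, 32, t, v), (7, 23, 32, q, s), (7, 23, 32, v, m), (7, 23, 32, w, z), (7, 23, 32, y, s), (7, 25, 17, q, s), (7, 25, 17, v, m), (7, 25, 17, w, z), (7, 25, 17, y, s), (7, 26, 12, q, s), (7, 26, 12, v, m), (7, 26, 12, w, z), (7, 26, 12, y, s), (7, 28, 22, q, s), (7, 28, 22, v, m), (7, 28, 22, w, z), (7, 28, 22, y, s)}
(R ⋈ Q) ⋈ P (natural join on G): {(1, 29, 39, k, s, 15), (1, 29, 39, x, n, 15), (1, 29, 39, x, z, 15), (16, 26, 26, t, v, 2), (16, 3, 32, t, v, 20), (7, 23, 32, q, s, 20), (7, 23, 32, v, m, 20), (7, 23, 32, w, z, 20), (7, 23, 32, y, s, 20), (7, 26, 12, q, s, 25), (7, 26, 12, v, m, 25), (7, 26, 12, w, z, 25), (7, 26, 12, y, s, 25)}
Projecting to G, F, A (1 duplicate(s) eliminated): {(12, q, 26), (12, v, 26), (12, w, 26), (12, y, 26), (26, t, 26), (32, q, 23), (32, t, 3), (32, v, 23), (32, w, 23), (32, y, 23), (39, k, 29), (39, x, 29)}
Selection A ≠ G: {(12, q, 26), (12, v, 26), (12, w, 26), (12, y, 26), (32, q, 23), (32, t, 3), (32, v, 23), (32, w, 23), (32, y, 23), (39, k, 29), (39, x, 29)}
Projecting to G, F: {(12, q), (12, v), (12, w), (12, y), (32, q), (32, t), (32, v), (32, w), (32, y), (39, k), (39, x)}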